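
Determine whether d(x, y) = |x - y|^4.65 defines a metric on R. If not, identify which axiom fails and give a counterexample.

No. d(x,y) = |x-y|^4.65 fails the triangle inequality since p = 4.65 > 1. Counterexample: x = -5, y = 5, z = 7. d(x,z) = |-5 - 7|^4.65 = 12^4.65 ≈ 104278.0243, but d(x,y) + d(y,z) = 10^4.65 + 2^4.65 ≈ 44668.3592 + 25.1067 = 44693.4659. Since 104278.0243 > 44693.4659, the triangle inequality is violated.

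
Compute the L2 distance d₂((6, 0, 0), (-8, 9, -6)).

√(Σ(x_i - y_i)²) = √((6 - (-8))² + (0 - 9)² + (0 - (-6))²)
= √(14² + (-9)² + 6²) = √(196 + 81 + 36) = √313 ≈ 17.6918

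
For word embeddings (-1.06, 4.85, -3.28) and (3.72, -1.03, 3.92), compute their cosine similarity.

With u = (-1.06, 4.85, -3.28), v = (3.72, -1.03, 3.92):
u·v = (-1.06)·3.72 + 4.85·(-1.03) + (-3.28)·3.92 = (-3.9432) + (-4.9955) + (-12.8576) = -21.7963.
|u| = √((-1.06)² + 4.85² + (-3.28)²) = √(1.1236 + 23.5225 + 10.7584) = √35.4045, |v| = √(3.72² + (-1.03)² + 3.92²) = √(13.8384 + 1.0609 + 15.3664) = √30.2657.
cos θ = (u·v)/(|u||v|) = -21.7963/(√35.4045·√30.2657) ≈ -0.6659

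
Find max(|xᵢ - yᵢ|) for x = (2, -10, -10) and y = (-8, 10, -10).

max(|x_i - y_i|) = max(|2 - (-8)|, |-10 - 10|, |-10 - (-10)|) = max(10, 20, 0) = 20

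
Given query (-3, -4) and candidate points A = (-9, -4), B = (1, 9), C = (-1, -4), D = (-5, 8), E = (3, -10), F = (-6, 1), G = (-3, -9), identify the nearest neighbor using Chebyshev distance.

Distances: d(A) = 6, d(B) = 13, d(C) = 2, d(D) = 12, d(E) = 6, d(F) = 5, d(G) = 5. Nearest: C = (-1, -4) with distance 2.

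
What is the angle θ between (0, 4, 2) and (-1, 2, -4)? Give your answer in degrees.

With u = (0, 4, 2), v = (-1, 2, -4):
u·v = 0·(-1) + 4·2 + 2·(-4) = 0 + 8 + (-8) = 0.
|u| = √(0² + 4² + 2²) = √20, |v| = √((-1)² + 2² + (-4)²) = √21, so |u||v| = √(20·21) = √420.
cos θ = (u·v)/(|u||v|) = 0/√420 = 0 (the vectors are orthogonal)
θ = arccos(0) = 90°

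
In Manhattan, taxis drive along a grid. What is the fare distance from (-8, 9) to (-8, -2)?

Σ|x_i - y_i| = |-8 - (-8)| + |9 - (-2)| = 0 + 11 = 11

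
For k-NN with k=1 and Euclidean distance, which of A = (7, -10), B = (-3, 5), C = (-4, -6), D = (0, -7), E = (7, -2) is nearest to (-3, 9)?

Distances: d(A) ≈ 21.4709, d(B) = 4, d(C) ≈ 15.0333, d(D) ≈ 16.2788, d(E) ≈ 14.8661. Nearest: B = (-3, 5) with distance 4.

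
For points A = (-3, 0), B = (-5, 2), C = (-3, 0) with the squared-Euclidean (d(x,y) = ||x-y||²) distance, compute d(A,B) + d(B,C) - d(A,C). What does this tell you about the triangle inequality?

d(A,B) = 2² + 2² = 8, d(B,C) = 2² + 2² = 8, d(A,C) = 0² + 0² = 0.
d(A,B) + d(B,C) - d(A,C) = 8 + 8 - 0 = 16 - 0 = 16. This is ≥ 0, so the triangle inequality holds for these points.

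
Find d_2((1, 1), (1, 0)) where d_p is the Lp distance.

(Σ|x_i - y_i|^2)^(1/2) = (|1 - 1|^2 + |1 - 0|^2)^(1/2)
= (0^2 + 1^2)^(1/2) = (0 + 1)^(1/2) = (1)^(1/2) = 1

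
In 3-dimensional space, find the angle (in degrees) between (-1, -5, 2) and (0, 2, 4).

With u = (-1, -5, 2), v = (0, 2, 4):
u·v = (-1)·0 + (-5)·2 + 2·4 = 0 + (-10) + 8 = -2.
|u| = √((-1)² + (-5)² + 2²) = √30, |v| = √(0² + 2² + 4²) = √20, so |u||v| = √(30·20) = √600.
cos θ = (u·v)/(|u||v|) = -2/√600 ≈ -0.08165
θ = arccos(-0.08165) ≈ 94.68°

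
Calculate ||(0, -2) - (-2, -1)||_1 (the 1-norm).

Σ|x_i - y_i| = |0 - (-2)| + |-2 - (-1)| = 2 + 1 = 3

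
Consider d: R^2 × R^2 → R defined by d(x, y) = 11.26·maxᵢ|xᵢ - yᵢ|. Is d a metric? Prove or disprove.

Yes. The L∞ (Chebyshev) norm induces a metric on R^2, and multiplying a metric by a positive constant 11.26 > 0 preserves all four axioms: non-negativity (11.26·||x-y|| ≥ 0), identity (11.26·||x-y|| = 0 ⟺ ||x-y|| = 0 ⟺ x = y), symmetry (||x-y|| = ||y-x||), and the triangle inequality (11.26·||x-z|| ≤ 11.26·||x-y|| + 11.26·||y-z||). So d is a metric.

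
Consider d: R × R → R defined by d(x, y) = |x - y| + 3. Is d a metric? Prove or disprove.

No. d fails identity of indiscernibles (specifically d(x,x) = 0): d(-4, -4) = |-4 - (-4)| + 3 = 0 + 3 = 3 ≠ 0.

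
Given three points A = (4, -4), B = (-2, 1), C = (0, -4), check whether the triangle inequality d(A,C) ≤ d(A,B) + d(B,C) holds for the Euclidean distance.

d(A,B) = √(6² + 5²) = √61 ≈ 7.8102, d(B,C) = √(2² + 5²) = √29 ≈ 5.3852, d(A,C) = √(4² + 0²) = √16 = 4.
d(A,C) = 4 ≤ 7.8102 + 5.3852 = 13.1954. Triangle inequality is satisfied.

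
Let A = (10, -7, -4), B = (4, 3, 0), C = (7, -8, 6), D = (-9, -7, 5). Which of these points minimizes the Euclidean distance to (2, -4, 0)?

Distances: d(A) ≈ 9.434, d(B) ≈ 7.2801, d(C) ≈ 8.775, d(D) ≈ 12.4499. Nearest: B = (4, 3, 0) with distance 7.2801.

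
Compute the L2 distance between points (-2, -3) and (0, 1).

(Σ|x_i - y_i|^2)^(1/2) = (|-2 - 0|^2 + |-3 - 1|^2)^(1/2)
= (2^2 + 4^2)^(1/2) = (4 + 16)^(1/2) = (20)^(1/2) ≈ 4.4721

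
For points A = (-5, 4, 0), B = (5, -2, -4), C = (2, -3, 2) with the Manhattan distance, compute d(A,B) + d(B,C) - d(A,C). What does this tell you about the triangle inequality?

d(A,B) = 10 + 6 + 4 = 20, d(B,C) = 3 + 1 + 6 = 10, d(A,C) = 7 + 7 + 2 = 16.
d(A,B) + d(B,C) - d(A,C) = 20 + 10 - 16 = 30 - 16 = 14. This is ≥ 0, so the triangle inequality holds for these points.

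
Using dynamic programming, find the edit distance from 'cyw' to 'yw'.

Let D[i][j] be the edit distance between the first i characters of 'cyw' and the first j characters of 'yw', with D[i][0] = i, D[0][j] = j, and D[i][j] = D[i-1][j-1] if the characters match, else 1 + min(D[i-1][j], D[i][j-1], D[i-1][j-1]). Filling the table (rows: prefixes of 'cyw', columns: prefixes of 'yw'):
     ε  y  w
  ε  0  1  2
  c  1  1  2
  y  2  1  2
  w  3  2  1
The bottom-right entry gives D[3][2] = 1, so no sequence of fewer than 1 edit works. Backtracking through the table gives one optimal edit sequence (1 edit):
  cyw → yw (del c @1)
Edit distance = 1.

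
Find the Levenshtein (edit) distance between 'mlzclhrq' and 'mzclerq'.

Let D[i][j] be the edit distance between the first i characters of 'mlzclhrq' and the first j characters of 'mzclerq', with D[i][0] = i, D[0][j] = j, and D[i][j] = D[i-1][j-1] if the characters match, else 1 + min(D[i-1][j], D[i][j-1], D[i-1][j-1]). Filling the table (rows: prefixes of 'mlzclhrq', columns: prefixes of 'mzclerq'):
     ε  m  z  c  l  e  r  q
  ε  0  1  2  3  4  5  6  7
  m  1  0  1  2  3  4  5  6
  l  2  1  1  2  2  3  4  5
  z  3  2  1  2  3  3  4  5
  c  4  3  2  1  2  3  4  5
  l  5  4  3  2  1  2  3  4
  h  6  5  4  3  2  2  3  4
  r  7  6  5  4  3  3  2  3
  q  8  7  6  5  4  4  3  2
The bottom-right entry gives D[8][7] = 2, so no sequence of fewer than 2 edits works. Backtracking through the table gives one optimal edit sequence (2 edits):
  mlzclhrq → mzclhrq (del l @2)
  mzclhrq → mzclerq (sub h→e @5)
Edit distance = 2.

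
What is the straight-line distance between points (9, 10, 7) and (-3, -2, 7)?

√(Σ(x_i - y_i)²) = √((9 - (-3))² + (10 - (-2))² + (7 - 7)²)
= √(12² + 12² + 0²) = √(144 + 144 + 0) = √288 ≈ 16.9706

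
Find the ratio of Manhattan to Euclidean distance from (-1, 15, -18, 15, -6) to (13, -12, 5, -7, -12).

L1 = |-1 - 13| + |15 - (-12)| + |-18 - 5| + |15 - (-7)| + |-6 - (-12)| = 14 + 27 + 23 + 22 + 6 = 92
L2 = √(14² + 27² + 23² + 22² + 6²) = √1974 ≈ 44.4297
L1 ≥ L2 always (equality iff movement is along one axis); L1 > L2 here.
Ratio L1/L2 = 92/√1974 ≈ 2.0707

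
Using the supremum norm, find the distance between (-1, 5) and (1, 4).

max(|x_i - y_i|) = max(|-1 - 1|, |5 - 4|) = max(2, 1) = 2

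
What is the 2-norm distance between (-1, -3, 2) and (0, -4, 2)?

(Σ|x_i - y_i|^2)^(1/2) = (|-1 - 0|^2 + |-3 - (-4)|^2 + |2 - 2|^2)^(1/2)
= (1^2 + 1^2 + 0^2)^(1/2) = (1 + 1 + 0)^(1/2) = (2)^(1/2) ≈ 1.4142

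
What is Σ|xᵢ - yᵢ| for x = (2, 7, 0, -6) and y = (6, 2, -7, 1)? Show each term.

Σ|x_i - y_i| = |2 - 6| + |7 - 2| + |0 - (-7)| + |-6 - 1| = 4 + 5 + 7 + 7 = 23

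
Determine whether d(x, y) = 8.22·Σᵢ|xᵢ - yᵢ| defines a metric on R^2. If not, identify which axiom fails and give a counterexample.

Yes. The L1 (Manhattan) norm induces a metric on R^2, and multiplying a metric by a positive constant 8.22 > 0 preserves all four axioms: non-negativity (8.22·||x-y|| ≥ 0), identity (8.22·||x-y|| = 0 ⟺ ||x-y|| = 0 ⟺ x = y), symmetry (||x-y|| = ||y-x||), and the triangle inequality (8.22·||x-z|| ≤ 8.22·||x-y|| + 8.22·||y-z||). So d is a metric.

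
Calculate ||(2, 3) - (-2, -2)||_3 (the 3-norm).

(Σ|x_i - y_i|^3)^(1/3) = (|2 - (-2)|^3 + |3 - (-2)|^3)^(1/3)
= (4^3 + 5^3)^(1/3) = (64 + 125)^(1/3) = (189)^(1/3) ≈ 5.7388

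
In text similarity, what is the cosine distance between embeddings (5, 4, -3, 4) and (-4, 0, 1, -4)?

With u = (5, 4, -3, 4), v = (-4, 0, 1, -4):
u·v = 5·(-4) + 4·0 + (-3)·1 + 4·(-4) = (-20) + 0 + (-3) + (-16) = -39.
|u| = √(5² + 4² + (-3)² + 4²) = √66, |v| = √((-4)² + 0² + 1² + (-4)²) = √33, so |u||v| = √(66·33) = √2178.
cos θ = (u·v)/(|u||v|) = -39/√2178 ≈ -0.8357
Cosine distance = 1 - cos θ ≈ 1 - (-0.8357) = 1.8357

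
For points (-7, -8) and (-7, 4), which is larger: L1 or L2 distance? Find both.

L1 = |-7 - (-7)| + |-8 - 4| = 0 + 12 = 12
L2 = √(0² + 12²) = √144 = 12
L1 ≥ L2 always (equality iff movement is along one axis); L1 = L2 here (movement is along a single axis).
Ratio L1/L2 = 12/12 = 1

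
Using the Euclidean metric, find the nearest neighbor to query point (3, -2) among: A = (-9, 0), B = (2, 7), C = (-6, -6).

Distances: d(A) ≈ 12.1655, d(B) ≈ 9.0554, d(C) ≈ 9.8489. Nearest: B = (2, 7) with distance 9.0554.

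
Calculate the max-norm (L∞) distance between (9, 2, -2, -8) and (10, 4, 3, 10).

max(|x_i - y_i|) = max(|9 - 10|, |2 - 4|, |-2 - 3|, |-8 - 10|) = max(1, 2, 5, 18) = 18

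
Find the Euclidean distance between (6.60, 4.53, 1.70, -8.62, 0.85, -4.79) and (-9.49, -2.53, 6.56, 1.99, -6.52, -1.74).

√(Σ(x_i - y_i)²) = √((6.6 - (-9.49))² + (4.53 - (-2.53))² + (1.7 - 6.56)² + (-8.62 - 1.99)² + (0.85 - (-6.52))² + (-4.79 - (-1.74))²)
= √(16.09² + 7.06² + (-4.86)² + (-10.61)² + 7.37² + (-3.05)²) = √(258.8881 + 49.8436 + 23.6196 + 112.5721 + 54.3169 + 9.3025) = √508.5428 ≈ 22.5509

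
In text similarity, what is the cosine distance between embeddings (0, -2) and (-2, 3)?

With u = (0, -2), v = (-2, 3):
u·v = 0·(-2) + (-2)·3 = 0 + (-6) = -6.
|u| = √(0² + (-2)²) = √4, |v| = √((-2)² + 3²) = √13, so |u||v| = √(4·13) = √52.
cos θ = (u·v)/(|u||v|) = -6/√52 ≈ -0.8321
Cosine distance = 1 - cos θ ≈ 1 - (-0.8321) = 1.8321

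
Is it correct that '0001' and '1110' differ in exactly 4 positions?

Differing positions: 1, 2, 3, 4. Hamming distance = 4, so the claim is true.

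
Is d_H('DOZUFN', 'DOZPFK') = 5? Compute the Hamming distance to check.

Differing positions: 4, 6. Hamming distance = 2, so the claim that d_H = 5 is false.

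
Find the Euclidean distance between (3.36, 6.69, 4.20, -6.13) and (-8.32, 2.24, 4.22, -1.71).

√(Σ(x_i - y_i)²) = √((3.36 - (-8.32))² + (6.69 - 2.24)² + (4.2 - 4.22)² + (-6.13 - (-1.71))²)
= √(11.68² + 4.45² + (-0.02)² + (-4.42)²) = √(136.4224 + 19.8025 + 0.0004 + 19.5364) = √175.7617 ≈ 13.2575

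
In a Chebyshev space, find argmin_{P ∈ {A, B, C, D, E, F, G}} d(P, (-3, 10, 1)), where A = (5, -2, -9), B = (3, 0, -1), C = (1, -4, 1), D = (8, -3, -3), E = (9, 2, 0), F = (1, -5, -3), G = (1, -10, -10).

Distances: d(A) = 12, d(B) = 10, d(C) = 14, d(D) = 13, d(E) = 12, d(F) = 15, d(G) = 20. Nearest: B = (3, 0, -1) with distance 10.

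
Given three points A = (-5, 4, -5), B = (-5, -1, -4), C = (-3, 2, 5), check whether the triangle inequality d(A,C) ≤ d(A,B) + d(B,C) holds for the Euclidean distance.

d(A,B) = √(0² + 5² + 1²) = √26 ≈ 5.099, d(B,C) = √(2² + 3² + 9²) = √94 ≈ 9.6954, d(A,C) = √(2² + 2² + 10²) = √108 ≈ 10.3923.
d(A,C) ≈ 10.3923 ≤ 5.099 + 9.6954 = 14.7944. Triangle inequality is satisfied.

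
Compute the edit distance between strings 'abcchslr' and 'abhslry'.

Let D[i][j] be the edit distance between the first i characters of 'abcchslr' and the first j characters of 'abhslry', with D[i][0] = i, D[0][j] = j, and D[i][j] = D[i-1][j-1] if the characters match, else 1 + min(D[i-1][j], D[i][j-1], D[i-1][j-1]). Filling the table (rows: prefixes of 'abcchslr', columns: prefixes of 'abhslry'):
     ε  a  b  h  s  l  r  y
  ε  0  1  2  3  4  5  6  7
  a  1  0  1  2  3  4  5  6
  b  2  1  0  1  2  3  4  5
  c  3  2  1  1  2  3  4  5
  c  4  3  2  2  2  3  4  5
  h  5  4  3  2  3  3  4  5
  s  6  5  4  3  2  3  4  5
  l  7  6  5  4  3  2  3  4
  r  8  7  6  5  4  3  2  3
The bottom-right entry gives D[8][7] = 3, so no sequence of fewer than 3 edits works. Backtracking through the table gives one optimal edit sequence (3 edits):
  abcchslr → abchslr (del c @3)
  abchslr → abhslr (del c @3)
  abhslr → abhslry (ins y @7)
Edit distance = 3.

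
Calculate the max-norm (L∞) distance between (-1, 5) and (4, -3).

max(|x_i - y_i|) = max(|-1 - 4|, |5 - (-3)|) = max(5, 8) = 8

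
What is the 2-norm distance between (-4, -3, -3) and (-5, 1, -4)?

(Σ|x_i - y_i|^2)^(1/2) = (|-4 - (-5)|^2 + |-3 - 1|^2 + |-3 - (-4)|^2)^(1/2)
= (1^2 + 4^2 + 1^2)^(1/2) = (1 + 16 + 1)^(1/2) = (18)^(1/2) ≈ 4.2426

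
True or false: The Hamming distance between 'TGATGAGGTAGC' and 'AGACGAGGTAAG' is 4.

Differing positions: 1, 4, 11, 12. Hamming distance = 4, so the claim is true.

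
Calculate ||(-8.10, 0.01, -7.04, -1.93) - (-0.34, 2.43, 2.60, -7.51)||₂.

√(Σ(x_i - y_i)²) = √((-8.1 - (-0.34))² + (0.01 - 2.43)² + (-7.04 - 2.6)² + (-1.93 - (-7.51))²)
= √((-7.76)² + (-2.42)² + (-9.64)² + 5.58²) = √(60.2176 + 5.8564 + 92.9296 + 31.1364) = √190.14 ≈ 13.7891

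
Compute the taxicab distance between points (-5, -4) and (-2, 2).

Σ|x_i - y_i| = |-5 - (-2)| + |-4 - 2| = 3 + 6 = 9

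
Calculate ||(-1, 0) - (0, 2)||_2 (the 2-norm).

(Σ|x_i - y_i|^2)^(1/2) = (|-1 - 0|^2 + |0 - 2|^2)^(1/2)
= (1^2 + 2^2)^(1/2) = (1 + 4)^(1/2) = (5)^(1/2) ≈ 2.2361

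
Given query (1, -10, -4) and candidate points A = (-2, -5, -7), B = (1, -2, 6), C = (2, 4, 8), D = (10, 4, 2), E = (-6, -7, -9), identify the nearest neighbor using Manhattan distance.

Distances: d(A) = 11, d(B) = 18, d(C) = 27, d(D) = 29, d(E) = 15. Nearest: A = (-2, -5, -7) with distance 11.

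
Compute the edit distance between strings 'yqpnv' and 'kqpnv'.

Let D[i][j] be the edit distance between the first i characters of 'yqpnv' and the first j characters of 'kqpnv', with D[i][0] = i, D[0][j] = j, and D[i][j] = D[i-1][j-1] if the characters match, else 1 + min(D[i-1][j], D[i][j-1], D[i-1][j-1]). Filling the table (rows: prefixes of 'yqpnv', columns: prefixes of 'kqpnv'):
     ε  k  q  p  n  v
  ε  0  1  2  3  4  5
  y  1  1  2  3  4  5
  q  2  2  1  2  3  4
  p  3  3  2  1  2  3
  n  4  4  3  2  1  2
  v  5  5  4  3  2  1
The bottom-right entry gives D[5][5] = 1, so no sequence of fewer than 1 edit works. Backtracking through the table gives one optimal edit sequence (1 edit):
  yqpnv → kqpnv (sub y→k @1)
Edit distance = 1.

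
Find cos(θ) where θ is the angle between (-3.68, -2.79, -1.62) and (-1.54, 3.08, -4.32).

With u = (-3.68, -2.79, -1.62), v = (-1.54, 3.08, -4.32):
u·v = (-3.68)·(-1.54) + (-2.79)·3.08 + (-1.62)·(-4.32) = 5.6672 + (-8.5932) + 6.9984 = 4.0724.
|u| = √((-3.68)² + (-2.79)² + (-1.62)²) = √(13.5424 + 7.7841 + 2.6244) = √23.9509, |v| = √((-1.54)² + 3.08² + (-4.32)²) = √(2.3716 + 9.4864 + 18.6624) = √30.5204.
cos θ = (u·v)/(|u||v|) = 4.0724/(√23.9509·√30.5204) ≈ 0.1506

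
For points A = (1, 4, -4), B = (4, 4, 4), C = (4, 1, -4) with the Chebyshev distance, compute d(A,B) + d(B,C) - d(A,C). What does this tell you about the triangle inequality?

d(A,B) = max(3, 0, 8) = 8, d(B,C) = max(0, 3, 8) = 8, d(A,C) = max(3, 3, 0) = 3.
d(A,B) + d(B,C) - d(A,C) = 8 + 8 - 3 = 16 - 3 = 13. This is ≥ 0, so the triangle inequality holds for these points.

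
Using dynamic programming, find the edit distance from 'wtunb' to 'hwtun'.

Let D[i][j] be the edit distance between the first i characters of 'wtunb' and the first j characters of 'hwtun', with D[i][0] = i, D[0][j] = j, and D[i][j] = D[i-1][j-1] if the characters match, else 1 + min(D[i-1][j], D[i][j-1], D[i-1][j-1]). Filling the table (rows: prefixes of 'wtunb', columns: prefixes of 'hwtun'):
     ε  h  w  t  u  n
  ε  0  1  2  3  4  5
  w  1  1  1  2  3  4
  t  2  2  2  1  2  3
  u  3  3  3  2  1  2
  n  4  4  4  3  2  1
  b  5  5  5  4  3  2
The bottom-right entry gives D[5][5] = 2, so no sequence of fewer than 2 edits works. Backtracking through the table gives one optimal edit sequence (2 edits):
  wtunb → hwtunb (ins h @1)
  hwtunb → hwtun (del b @6)
Edit distance = 2.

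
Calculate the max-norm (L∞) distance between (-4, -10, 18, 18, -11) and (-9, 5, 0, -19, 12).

max(|x_i - y_i|) = max(|-4 - (-9)|, |-10 - 5|, |18 - 0|, |18 - (-19)|, |-11 - 12|) = max(5, 15, 18, 37, 23) = 37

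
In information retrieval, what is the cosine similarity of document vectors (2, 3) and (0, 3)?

With u = (2, 3), v = (0, 3):
u·v = 2·0 + 3·3 = 0 + 9 = 9.
|u| = √(2² + 3²) = √13, |v| = √(0² + 3²) = √9, so |u||v| = √(13·9) = √117.
cos θ = (u·v)/(|u||v|) = 9/√117 ≈ 0.8321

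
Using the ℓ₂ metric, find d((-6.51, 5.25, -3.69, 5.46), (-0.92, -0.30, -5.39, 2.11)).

√(Σ(x_i - y_i)²) = √((-6.51 - (-0.92))² + (5.25 - (-0.3))² + (-3.69 - (-5.39))² + (5.46 - 2.11)²)
= √((-5.59)² + 5.55² + 1.7² + 3.35²) = √(31.2481 + 30.8025 + 2.89 + 11.2225) = √76.1631 ≈ 8.7271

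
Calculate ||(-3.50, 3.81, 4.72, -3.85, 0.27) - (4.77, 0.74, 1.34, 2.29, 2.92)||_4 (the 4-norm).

(Σ|x_i - y_i|^4)^(1/4) = (|-3.5 - 4.77|^4 + |3.81 - 0.74|^4 + |4.72 - 1.34|^4 + |-3.85 - 2.29|^4 + |0.27 - 2.92|^4)^(1/4)
= (8.27^4 + 3.07^4 + 3.38^4 + 6.14^4 + 2.65^4)^(1/4) ≈ (4677.5888 + 88.8287 + 130.5169 + 1421.2598 + 49.3155)^(1/4) = (6367.5097)^(1/4) ≈ 8.9329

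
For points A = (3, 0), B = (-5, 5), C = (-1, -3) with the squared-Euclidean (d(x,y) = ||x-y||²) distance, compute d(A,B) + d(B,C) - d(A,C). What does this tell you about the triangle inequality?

d(A,B) = 8² + 5² = 89, d(B,C) = 4² + 8² = 80, d(A,C) = 4² + 3² = 25.
d(A,B) + d(B,C) - d(A,C) = 89 + 80 - 25 = 169 - 25 = 144. This is ≥ 0, so the triangle inequality holds for these points.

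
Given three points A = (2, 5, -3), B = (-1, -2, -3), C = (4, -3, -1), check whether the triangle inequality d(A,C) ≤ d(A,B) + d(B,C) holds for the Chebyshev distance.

d(A,B) = max(3, 7, 0) = 7, d(B,C) = max(5, 1, 2) = 5, d(A,C) = max(2, 8, 2) = 8.
d(A,C) = 8 ≤ 7 + 5 = 12. Triangle inequality is satisfied.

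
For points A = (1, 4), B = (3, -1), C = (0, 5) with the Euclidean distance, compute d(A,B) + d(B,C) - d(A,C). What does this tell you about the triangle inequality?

d(A,B) = √(2² + 5²) = √29 ≈ 5.3852, d(B,C) = √(3² + 6²) = √45 ≈ 6.7082, d(A,C) = √(1² + 1²) = √2 ≈ 1.4142.
d(A,B) + d(B,C) - d(A,C) = 5.3852 + 6.7082 - 1.4142 = 12.0934 - 1.4142 = 10.6792 (to 4 decimal places). This is ≥ 0, so the triangle inequality holds for these points.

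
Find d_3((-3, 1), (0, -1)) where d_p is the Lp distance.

(Σ|x_i - y_i|^3)^(1/3) = (|-3 - 0|^3 + |1 - (-1)|^3)^(1/3)
= (3^3 + 2^3)^(1/3) = (27 + 8)^(1/3) = (35)^(1/3) ≈ 3.2711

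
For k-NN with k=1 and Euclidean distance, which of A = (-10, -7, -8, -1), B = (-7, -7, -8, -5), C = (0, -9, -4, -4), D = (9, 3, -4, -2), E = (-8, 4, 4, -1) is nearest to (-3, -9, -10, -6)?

Distances: d(A) ≈ 9.0554, d(B) = 5, d(C) = 7, d(D) ≈ 18.4391, d(E) ≈ 20.3715. Nearest: B = (-7, -7, -8, -5) with distance 5.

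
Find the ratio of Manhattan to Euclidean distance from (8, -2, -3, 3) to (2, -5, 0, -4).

L1 = |8 - 2| + |-2 - (-5)| + |-3 - 0| + |3 - (-4)| = 6 + 3 + 3 + 7 = 19
L2 = √(6² + 3² + 3² + 7²) = √103 ≈ 10.1489
L1 ≥ L2 always (equality iff movement is along one axis); L1 > L2 here.
Ratio L1/L2 = 19/√103 ≈ 1.8721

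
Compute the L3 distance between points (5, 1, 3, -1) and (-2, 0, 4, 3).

(Σ|x_i - y_i|^3)^(1/3) = (|5 - (-2)|^3 + |1 - 0|^3 + |3 - 4|^3 + |-1 - 3|^3)^(1/3)
= (7^3 + 1^3 + 1^3 + 4^3)^(1/3) = (343 + 1 + 1 + 64)^(1/3) = (409)^(1/3) ≈ 7.4229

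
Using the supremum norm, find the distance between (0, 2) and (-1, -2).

max(|x_i - y_i|) = max(|0 - (-1)|, |2 - (-2)|) = max(1, 4) = 4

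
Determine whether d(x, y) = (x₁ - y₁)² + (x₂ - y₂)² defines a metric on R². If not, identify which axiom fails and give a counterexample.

No. The squared Euclidean distance fails the triangle inequality. Counterexample: x = (0, 0), y = (5, 2), z = (10, 4). d(x,z) = 10² + 4² = 116, but d(x,y) + d(y,z) = (5² + 2²) + (5² + 2²) = 29 + 29 = 58. Since 116 > 58, the triangle inequality is violated. (Note: √d, the ordinary Euclidean distance, IS a metric.)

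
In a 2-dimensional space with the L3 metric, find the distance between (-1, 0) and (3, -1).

(Σ|x_i - y_i|^3)^(1/3) = (|-1 - 3|^3 + |0 - (-1)|^3)^(1/3)
= (4^3 + 1^3)^(1/3) = (64 + 1)^(1/3) = (65)^(1/3) ≈ 4.0207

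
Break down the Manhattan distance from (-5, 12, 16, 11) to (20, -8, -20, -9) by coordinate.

Σ|x_i - y_i| = |-5 - 20| + |12 - (-8)| + |16 - (-20)| + |11 - (-9)| = 25 + 20 + 36 + 20 = 101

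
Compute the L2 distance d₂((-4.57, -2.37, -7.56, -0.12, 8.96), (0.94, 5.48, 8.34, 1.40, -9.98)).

√(Σ(x_i - y_i)²) = √((-4.57 - 0.94)² + (-2.37 - 5.48)² + (-7.56 - 8.34)² + (-0.12 - 1.4)² + (8.96 - (-9.98))²)
= √((-5.51)² + (-7.85)² + (-15.9)² + (-1.52)² + 18.94²) = √(30.3601 + 61.6225 + 252.81 + 2.3104 + 358.7236) = √705.8266 ≈ 26.5674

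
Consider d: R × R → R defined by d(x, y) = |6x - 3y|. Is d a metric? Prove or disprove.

No. d fails symmetry: d(3, 8) = |6·3 - 3·8| = |-6| = 6, but d(8, 3) = |6·8 - 3·3| = |39| = 39. Since 6 ≠ 39, d(x,y) ≠ d(y,x) in general.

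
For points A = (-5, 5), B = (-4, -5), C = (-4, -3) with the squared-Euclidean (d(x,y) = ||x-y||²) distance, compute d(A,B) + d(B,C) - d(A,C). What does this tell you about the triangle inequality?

d(A,B) = 1² + 10² = 101, d(B,C) = 0² + 2² = 4, d(A,C) = 1² + 8² = 65.
d(A,B) + d(B,C) - d(A,C) = 101 + 4 - 65 = 105 - 65 = 40. This is ≥ 0, so the triangle inequality holds for these points.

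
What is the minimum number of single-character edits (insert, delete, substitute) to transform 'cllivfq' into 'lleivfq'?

Let D[i][j] be the edit distance between the first i characters of 'cllivfq' and the first j characters of 'lleivfq', with D[i][0] = i, D[0][j] = j, and D[i][j] = D[i-1][j-1] if the characters match, else 1 + min(D[i-1][j], D[i][j-1], D[i-1][j-1]). Filling the table (rows: prefixes of 'cllivfq', columns: prefixes of 'lleivfq'):
     ε  l  l  e  i  v  f  q
  ε  0  1  2  3  4  5  6  7
  c  1  1  2  3  4  5  6  7
  l  2  1  1  2  3  4  5  6
  l  3  2  1  2  3  4  5  6
  i  4  3  2  2  2  3  4  5
  v  5  4  3  3  3  2  3  4
  f  6  5  4  4  4  3  2  3
  q  7  6  5  5  5  4  3  2
The bottom-right entry gives D[7][7] = 2, so no sequence of fewer than 2 edits works. Backtracking through the table gives one optimal edit sequence (2 edits):
  cllivfq → lllivfq (sub c→l @1)
  lllivfq → lleivfq (sub l→e @3)
Edit distance = 2.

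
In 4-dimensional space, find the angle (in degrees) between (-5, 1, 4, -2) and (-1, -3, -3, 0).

With u = (-5, 1, 4, -2), v = (-1, -3, -3, 0):
u·v = (-5)·(-1) + 1·(-3) + 4·(-3) + (-2)·0 = 5 + (-3) + (-12) + 0 = -10.
|u| = √((-5)² + 1² + 4² + (-2)²) = √46, |v| = √((-1)² + (-3)² + (-3)² + 0²) = √19, so |u||v| = √(46·19) = √874.
cos θ = (u·v)/(|u||v|) = -10/√874 ≈ -0.338255
θ = arccos(-0.338255) ≈ 109.77°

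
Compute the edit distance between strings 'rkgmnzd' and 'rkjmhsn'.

Let D[i][j] be the edit distance between the first i characters of 'rkgmnzd' and the first j characters of 'rkjmhsn', with D[i][0] = i, D[0][j] = j, and D[i][j] = D[i-1][j-1] if the characters match, else 1 + min(D[i-1][j], D[i][j-1], D[i-1][j-1]). Filling the table (rows: prefixes of 'rkgmnzd', columns: prefixes of 'rkjmhsn'):
     ε  r  k  j  m  h  s  n
  ε  0  1  2  3  4  5  6  7
  r  1  0  1  2  3  4  5  6
  k  2  1  0  1  2  3  4  5
  g  3  2  1  1  2  3  4  5
  m  4  3  2  2  1  2  3  4
  n  5  4  3  3  2  2  3  3
  z  6  5  4  4  3  3  3  4
  d  7  6  5  5  4  4  4  4
The bottom-right entry gives D[7][7] = 4, so no sequence of fewer than 4 edits works. Backtracking through the table gives one optimal edit sequence (4 edits):
  rkgmnzd → rkjmnzd (sub g→j @3)
  rkjmnzd → rkjmhzd (sub n→h @5)
  rkjmhzd → rkjmhsd (sub z→s @6)
  rkjmhsd → rkjmhsn (sub d→n @7)
Edit distance = 4.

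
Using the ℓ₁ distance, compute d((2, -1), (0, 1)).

Σ|x_i - y_i| = |2 - 0| + |-1 - 1| = 2 + 2 = 4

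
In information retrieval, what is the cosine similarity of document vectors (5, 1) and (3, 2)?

With u = (5, 1), v = (3, 2):
u·v = 5·3 + 1·2 = 15 + 2 = 17.
|u| = √(5² + 1²) = √26, |v| = √(3² + 2²) = √13, so |u||v| = √(26·13) = √338.
cos θ = (u·v)/(|u||v|) = 17/√338 ≈ 0.9247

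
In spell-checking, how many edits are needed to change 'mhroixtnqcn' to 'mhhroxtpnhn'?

Let D[i][j] be the edit distance between the first i characters of 'mhroixtnqcn' and the first j characters of 'mhhroxtpnhn', with D[i][0] = i, D[0][j] = j, and D[i][j] = D[i-1][j-1] if the characters match, else 1 + min(D[i-1][j], D[i][j-1], D[i-1][j-1]). Filling the table (rows: prefixes of 'mhroixtnqcn', columns: prefixes of 'mhhroxtpnhn'):
     ε  m  h  h  r  o  x  t  p  n  h  n
  ε  0  1  2  3  4  5  6  7  8  9 10 11
  m  1  0  1  2  3  4  5  6  7  8  9 10
  h  2  1  0  1  2  3  4  5  6  7  8  9
  r  3  2  1  1  1  2  3  4  5  6  7  8
  o  4  3  2  2  2  1  2  3  4  5  6  7
  i  5  4  3  3  3  2  2  3  4  5  6  7
  x  6  5  4  4  4  3  2  3  4  5  6  7
  t  7  6  5  5  5  4  3  2  3  4  5  6
  n  8  7  6  6  6  5  4  3  3  3  4  5
  q  9  8  7  7  7  6  5  4  4  4  4  5
  c 10  9  8  8  8  7  6  5  5  5  5  5
  n 11 10  9  9  9  8  7  6  6  5  6  5
The bottom-right entry gives D[11][11] = 5, so no sequence of fewer than 5 edits works. Backtracking through the table gives one optimal edit sequence (5 edits):
  mhroixtnqcn → mhhroixtnqcn (ins h @2)
  mhhroixtnqcn → mhhroxtnqcn (del i @6)
  mhhroxtnqcn → mhhroxtpqcn (sub n→p @8)
  mhhroxtpqcn → mhhroxtpncn (sub q→n @9)
  mhhroxtpncn → mhhroxtpnhn (sub c→h @10)
Edit distance = 5.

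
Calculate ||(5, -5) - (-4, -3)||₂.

√(Σ(x_i - y_i)²) = √((5 - (-4))² + (-5 - (-3))²)
= √(9² + (-2)²) = √(81 + 4) = √85 ≈ 9.2195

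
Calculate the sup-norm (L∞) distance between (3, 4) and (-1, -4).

max(|x_i - y_i|) = max(|3 - (-1)|, |4 - (-4)|) = max(4, 8) = 8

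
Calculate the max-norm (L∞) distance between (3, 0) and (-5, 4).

max(|x_i - y_i|) = max(|3 - (-5)|, |0 - 4|) = max(8, 4) = 8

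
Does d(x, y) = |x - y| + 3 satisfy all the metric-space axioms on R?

No. d fails identity of indiscernibles (specifically d(x,x) = 0): d(1, 1) = |1 - 1| + 3 = 0 + 3 = 3 ≠ 0.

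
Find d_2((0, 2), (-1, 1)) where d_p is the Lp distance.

(Σ|x_i - y_i|^2)^(1/2) = (|0 - (-1)|^2 + |2 - 1|^2)^(1/2)
= (1^2 + 1^2)^(1/2) = (1 + 1)^(1/2) = (2)^(1/2) ≈ 1.4142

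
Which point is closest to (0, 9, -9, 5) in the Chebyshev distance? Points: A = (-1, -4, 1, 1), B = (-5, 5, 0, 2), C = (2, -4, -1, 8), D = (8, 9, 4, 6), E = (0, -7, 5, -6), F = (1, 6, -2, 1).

Distances: d(A) = 13, d(B) = 9, d(C) = 13, d(D) = 13, d(E) = 16, d(F) = 7. Nearest: F = (1, 6, -2, 1) with distance 7.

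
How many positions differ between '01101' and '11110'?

Differing positions: 1, 4, 5. Hamming distance = 3.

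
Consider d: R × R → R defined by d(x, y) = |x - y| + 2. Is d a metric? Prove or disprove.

No. d fails identity of indiscernibles (specifically d(x,x) = 0): d(1, 1) = |1 - 1| + 2 = 0 + 2 = 2 ≠ 0.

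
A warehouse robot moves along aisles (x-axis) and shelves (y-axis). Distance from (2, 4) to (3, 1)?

Σ|x_i - y_i| = |2 - 3| + |4 - 1| = 1 + 3 = 4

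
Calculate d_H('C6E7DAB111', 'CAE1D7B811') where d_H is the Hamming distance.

Differing positions: 2, 4, 6, 8. Hamming distance = 4.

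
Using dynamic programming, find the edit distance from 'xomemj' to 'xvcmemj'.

Let D[i][j] be the edit distance between the first i characters of 'xomemj' and the first j characters of 'xvcmemj', with D[i][0] = i, D[0][j] = j, and D[i][j] = D[i-1][j-1] if the characters match, else 1 + min(D[i-1][j], D[i][j-1], D[i-1][j-1]). Filling the table (rows: prefixes of 'xomemj', columns: prefixes of 'xvcmemj'):
     ε  x  v  c  m  e  m  j
  ε  0  1  2  3  4  5  6  7
  x  1  0  1  2  3  4  5  6
  o  2  1  1  2  3  4  5  6
  m  3  2  2  2  2  3  4  5
  e  4  3  3  3  3  2  3  4
  m  5  4  4  4  3  3  2  3
  j  6  5  5  5  4  4  3  2
The bottom-right entry gives D[6][7] = 2, so no sequence of fewer than 2 edits works. Backtracking through the table gives one optimal edit sequence (2 edits):
  xomemj → xvomemj (ins v @2)
  xvomemj → xvcmemj (sub o→c @3)
Edit distance = 2.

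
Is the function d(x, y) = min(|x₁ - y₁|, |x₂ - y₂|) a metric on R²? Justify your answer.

No. d fails identity of indiscernibles: take x = (3, 0) and y = (3, 1). Then d(x,y) = min(|3 - 3|, |0 - 1|) = min(0, 1) = 0, yet x ≠ y.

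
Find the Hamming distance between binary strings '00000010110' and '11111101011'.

Differing positions: 1, 2, 3, 4, 5, 6, 7, 8, 9, 11. Hamming distance = 10.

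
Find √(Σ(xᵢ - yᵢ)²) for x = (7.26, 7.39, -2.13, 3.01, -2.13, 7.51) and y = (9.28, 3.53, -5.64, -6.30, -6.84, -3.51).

√(Σ(x_i - y_i)²) = √((7.26 - 9.28)² + (7.39 - 3.53)² + (-2.13 - (-5.64))² + (3.01 - (-6.3))² + (-2.13 - (-6.84))² + (7.51 - (-3.51))²)
= √((-2.02)² + 3.86² + 3.51² + 9.31² + 4.71² + 11.02²) = √(4.0804 + 14.8996 + 12.3201 + 86.6761 + 22.1841 + 121.4404) = √261.6007 ≈ 16.1741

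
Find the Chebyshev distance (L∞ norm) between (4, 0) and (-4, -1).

max(|x_i - y_i|) = max(|4 - (-4)|, |0 - (-1)|) = max(8, 1) = 8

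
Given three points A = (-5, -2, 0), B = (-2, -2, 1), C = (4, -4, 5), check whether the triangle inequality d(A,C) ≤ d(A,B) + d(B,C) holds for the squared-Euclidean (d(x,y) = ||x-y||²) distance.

d(A,B) = 3² + 0² + 1² = 10, d(B,C) = 6² + 2² + 4² = 56, d(A,C) = 9² + 2² + 5² = 110.
d(A,C) = 110 > 10 + 56 = 66. Triangle inequality is VIOLATED. (Squared-Euclidean is not a metric — this is a counterexample.)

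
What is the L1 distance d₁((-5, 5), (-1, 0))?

Σ|x_i - y_i| = |-5 - (-1)| + |5 - 0| = 4 + 5 = 9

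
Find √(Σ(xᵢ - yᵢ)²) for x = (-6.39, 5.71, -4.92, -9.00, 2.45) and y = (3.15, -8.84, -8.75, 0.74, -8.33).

√(Σ(x_i - y_i)²) = √((-6.39 - 3.15)² + (5.71 - (-8.84))² + (-4.92 - (-8.75))² + (-9 - 0.74)² + (2.45 - (-8.33))²)
= √((-9.54)² + 14.55² + 3.83² + (-9.74)² + 10.78²) = √(91.0116 + 211.7025 + 14.6689 + 94.8676 + 116.2084) = √528.459 ≈ 22.9882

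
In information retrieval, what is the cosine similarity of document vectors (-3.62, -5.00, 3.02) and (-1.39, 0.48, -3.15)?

With u = (-3.62, -5.00, 3.02), v = (-1.39, 0.48, -3.15):
u·v = (-3.62)·(-1.39) + (-5)·0.48 + 3.02·(-3.15) = 5.0318 + (-2.4) + (-9.513) = -6.8812.
|u| = √((-3.62)² + (-5)² + 3.02²) = √(13.1044 + 25 + 9.1204) = √47.2248, |v| = √((-1.39)² + 0.48² + (-3.15)²) = √(1.9321 + 0.2304 + 9.9225) = √12.085.
cos θ = (u·v)/(|u||v|) = -6.8812/(√47.2248·√12.085) ≈ -0.288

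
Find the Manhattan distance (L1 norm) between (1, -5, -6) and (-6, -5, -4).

Σ|x_i - y_i| = |1 - (-6)| + |-5 - (-5)| + |-6 - (-4)| = 7 + 0 + 2 = 9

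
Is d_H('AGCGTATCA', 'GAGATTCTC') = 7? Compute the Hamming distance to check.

Differing positions: 1, 2, 3, 4, 6, 7, 8, 9. Hamming distance = 8, so the claim that d_H = 7 is false.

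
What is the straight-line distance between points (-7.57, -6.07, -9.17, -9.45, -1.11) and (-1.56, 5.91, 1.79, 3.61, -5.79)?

√(Σ(x_i - y_i)²) = √((-7.57 - (-1.56))² + (-6.07 - 5.91)² + (-9.17 - 1.79)² + (-9.45 - 3.61)² + (-1.11 - (-5.79))²)
= √((-6.01)² + (-11.98)² + (-10.96)² + (-13.06)² + 4.68²) = √(36.1201 + 143.5204 + 120.1216 + 170.5636 + 21.9024) = √492.2281 ≈ 22.1862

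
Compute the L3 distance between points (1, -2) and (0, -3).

(Σ|x_i - y_i|^3)^(1/3) = (|1 - 0|^3 + |-2 - (-3)|^3)^(1/3)
= (1^3 + 1^3)^(1/3) = (1 + 1)^(1/3) = (2)^(1/3) ≈ 1.2599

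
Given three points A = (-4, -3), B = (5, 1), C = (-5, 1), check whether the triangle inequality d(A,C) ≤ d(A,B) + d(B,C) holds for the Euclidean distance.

d(A,B) = √(9² + 4²) = √97 ≈ 9.8489, d(B,C) = √(10² + 0²) = √100 = 10, d(A,C) = √(1² + 4²) = √17 ≈ 4.1231.
d(A,C) ≈ 4.1231 ≤ 9.8489 + 10 = 19.8489. Triangle inequality is satisfied.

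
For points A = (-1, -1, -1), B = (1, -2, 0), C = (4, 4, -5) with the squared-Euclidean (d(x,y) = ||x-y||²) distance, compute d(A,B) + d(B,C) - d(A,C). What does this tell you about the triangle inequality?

d(A,B) = 2² + 1² + 1² = 6, d(B,C) = 3² + 6² + 5² = 70, d(A,C) = 5² + 5² + 4² = 66.
d(A,B) + d(B,C) - d(A,C) = 6 + 70 - 66 = 76 - 66 = 10. This is ≥ 0, so the triangle inequality holds for these points.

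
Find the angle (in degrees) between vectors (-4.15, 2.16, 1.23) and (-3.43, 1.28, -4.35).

With u = (-4.15, 2.16, 1.23), v = (-3.43, 1.28, -4.35):
u·v = (-4.15)·(-3.43) + 2.16·1.28 + 1.23·(-4.35) = 14.2345 + 2.7648 + (-5.3505) = 11.6488.
|u| = √((-4.15)² + 2.16² + 1.23²) = √(17.2225 + 4.6656 + 1.5129) = √23.401, |v| = √((-3.43)² + 1.28² + (-4.35)²) = √(11.7649 + 1.6384 + 18.9225) = √32.3258.
cos θ = (u·v)/(|u||v|) = 11.6488/(√23.401·√32.3258) ≈ 0.423535
θ = arccos(0.423535) ≈ 64.94°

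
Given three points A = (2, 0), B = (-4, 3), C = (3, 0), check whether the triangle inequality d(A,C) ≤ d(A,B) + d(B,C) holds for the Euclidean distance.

d(A,B) = √(6² + 3²) = √45 ≈ 6.7082, d(B,C) = √(7² + 3²) = √58 ≈ 7.6158, d(A,C) = √(1² + 0²) = √1 = 1.
d(A,C) = 1 ≤ 6.7082 + 7.6158 = 14.324. Triangle inequality is satisfied.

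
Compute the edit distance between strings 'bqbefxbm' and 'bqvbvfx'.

Let D[i][j] be the edit distance between the first i characters of 'bqbefxbm' and the first j characters of 'bqvbvfx', with D[i][0] = i, D[0][j] = j, and D[i][j] = D[i-1][j-1] if the characters match, else 1 + min(D[i-1][j], D[i][j-1], D[i-1][j-1]). Filling the table (rows: prefixes of 'bqbefxbm', columns: prefixes of 'bqvbvfx'):
     ε  b  q  v  b  v  f  x
  ε  0  1  2  3  4  5  6  7
  b  1  0  1  2  3  4  5  6
  q  2  1  0  1  2  3  4  5
  b  3  2  1  1  1  2  3  4
  e  4  3  2  2  2  2  3  4
  f  5  4  3  3  3  3  2  3
  x  6  5  4  4  4  4  3  2
  b  7  6  5  5  4  5  4  3
  m  8  7  6  6  5  5  5  4
The bottom-right entry gives D[8][7] = 4, so no sequence of fewer than 4 edits works. Backtracking through the table gives one optimal edit sequence (4 edits):
  bqbefxbm → bqvbefxbm (ins v @3)
  bqvbefxbm → bqvbvfxbm (sub e→v @5)
  bqvbvfxbm → bqvbvfxm (del b @8)
  bqvbvfxm → bqvbvfx (del m @8)
Edit distance = 4.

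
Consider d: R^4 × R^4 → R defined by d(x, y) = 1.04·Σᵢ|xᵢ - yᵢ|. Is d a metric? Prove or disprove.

Yes. The L1 (Manhattan) norm induces a metric on R^4, and multiplying a metric by a positive constant 1.04 > 0 preserves all four axioms: non-negativity (1.04·||x-y|| ≥ 0), identity (1.04·||x-y|| = 0 ⟺ ||x-y|| = 0 ⟺ x = y), symmetry (||x-y|| = ||y-x||), and the triangle inequality (1.04·||x-z|| ≤ 1.04·||x-y|| + 1.04·||y-z||). So d is a metric.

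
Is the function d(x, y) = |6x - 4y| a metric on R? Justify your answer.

No. d fails symmetry: d(4, 6) = |6·4 - 4·6| = |0| = 0, but d(6, 4) = |6·6 - 4·4| = |20| = 20. Since 0 ≠ 20, d(x,y) ≠ d(y,x) in general.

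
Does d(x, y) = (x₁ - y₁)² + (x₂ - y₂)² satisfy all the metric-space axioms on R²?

No. The squared Euclidean distance fails the triangle inequality. Counterexample: x = (0, 0), y = (5, 5), z = (10, 10). d(x,z) = 10² + 10² = 200, but d(x,y) + d(y,z) = (5² + 5²) + (5² + 5²) = 50 + 50 = 100. Since 200 > 100, the triangle inequality is violated. (Note: √d, the ordinary Euclidean distance, IS a metric.)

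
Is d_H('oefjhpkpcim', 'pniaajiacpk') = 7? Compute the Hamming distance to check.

Differing positions: 1, 2, 3, 4, 5, 6, 7, 8, 10, 11. Hamming distance = 10, so the claim that d_H = 7 is false.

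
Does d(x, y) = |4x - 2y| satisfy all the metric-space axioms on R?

No. d fails symmetry: d(6, 1) = |4·6 - 2·1| = |22| = 22, but d(1, 6) = |4·1 - 2·6| = |-8| = 8. Since 22 ≠ 8, d(x,y) ≠ d(y,x) in general.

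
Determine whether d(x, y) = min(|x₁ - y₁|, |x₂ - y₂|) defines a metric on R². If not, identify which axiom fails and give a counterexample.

No. d fails identity of indiscernibles: take x = (4, 0) and y = (4, 7). Then d(x,y) = min(|4 - 4|, |0 - 7|) = min(0, 7) = 0, yet x ≠ y.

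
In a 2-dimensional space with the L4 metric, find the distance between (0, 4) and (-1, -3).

(Σ|x_i - y_i|^4)^(1/4) = (|0 - (-1)|^4 + |4 - (-3)|^4)^(1/4)
= (1^4 + 7^4)^(1/4) = (1 + 2401)^(1/4) = (2402)^(1/4) ≈ 7.0007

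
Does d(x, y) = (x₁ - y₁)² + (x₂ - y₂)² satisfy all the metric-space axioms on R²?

No. The squared Euclidean distance fails the triangle inequality. Counterexample: x = (0, 0), y = (1, 5), z = (2, 10). d(x,z) = 2² + 10² = 104, but d(x,y) + d(y,z) = (1² + 5²) + (1² + 5²) = 26 + 26 = 52. Since 104 > 52, the triangle inequality is violated. (Note: √d, the ordinary Euclidean distance, IS a metric.)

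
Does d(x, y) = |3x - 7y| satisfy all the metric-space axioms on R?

No. d fails symmetry: d(4, 6) = |3·4 - 7·6| = |-30| = 30, but d(6, 4) = |3·6 - 7·4| = |-10| = 10. Since 30 ≠ 10, d(x,y) ≠ d(y,x) in general.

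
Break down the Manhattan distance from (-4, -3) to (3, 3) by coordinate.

Σ|x_i - y_i| = |-4 - 3| + |-3 - 3| = 7 + 6 = 13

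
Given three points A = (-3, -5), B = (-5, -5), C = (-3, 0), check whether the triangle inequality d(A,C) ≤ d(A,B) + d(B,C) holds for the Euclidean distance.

d(A,B) = √(2² + 0²) = √4 = 2, d(B,C) = √(2² + 5²) = √29 ≈ 5.3852, d(A,C) = √(0² + 5²) = √25 = 5.
d(A,C) = 5 ≤ 2 + 5.3852 = 7.3852. Triangle inequality is satisfied.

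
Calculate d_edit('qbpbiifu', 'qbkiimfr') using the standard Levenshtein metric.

Let D[i][j] be the edit distance between the first i characters of 'qbpbiifu' and the first j characters of 'qbkiimfr', with D[i][0] = i, D[0][j] = j, and D[i][j] = D[i-1][j-1] if the characters match, else 1 + min(D[i-1][j], D[i][j-1], D[i-1][j-1]). Filling the table (rows: prefixes of 'qbpbiifu', columns: prefixes of 'qbkiimfr'):
     ε  q  b  k  i  i  m  f  r
  ε  0  1  2  3  4  5  6  7  8
  q  1  0  1  2  3  4  5  6  7
  b  2  1  0  1  2  3  4  5  6
  p  3  2  1  1  2  3  4  5  6
  b  4  3  2  2  2  3  4  5  6
  i  5  4  3  3  2  2  3  4  5
  i  6  5  4  4  3  2  3  4  5
  f  7  6  5  5  4  3  3  3  4
  u  8  7  6  6  5  4  4  4  4
The bottom-right entry gives D[8][8] = 4, so no sequence of fewer than 4 edits works. Backtracking through the table gives one optimal edit sequence (4 edits):
  qbpbiifu → qbkbiifu (sub p→k @3)
  qbkbiifu → qbkiiifu (sub b→i @4)
  qbkiiifu → qbkiimfu (sub i→m @6)
  qbkiimfu → qbkiimfr (sub u→r @8)
Edit distance = 4.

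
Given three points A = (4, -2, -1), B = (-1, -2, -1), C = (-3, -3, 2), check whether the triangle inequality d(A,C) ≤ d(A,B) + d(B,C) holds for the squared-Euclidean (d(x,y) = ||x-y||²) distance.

d(A,B) = 5² + 0² + 0² = 25, d(B,C) = 2² + 1² + 3² = 14, d(A,C) = 7² + 1² + 3² = 59.
d(A,C) = 59 > 25 + 14 = 39. Triangle inequality is VIOLATED. (Squared-Euclidean is not a metric — this is a counterexample.)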